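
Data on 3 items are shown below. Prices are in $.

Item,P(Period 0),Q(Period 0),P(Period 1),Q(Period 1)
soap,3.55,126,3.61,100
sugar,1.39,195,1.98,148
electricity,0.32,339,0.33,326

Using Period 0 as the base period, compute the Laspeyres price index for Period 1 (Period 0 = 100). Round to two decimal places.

Laspeyres price index uses base-period quantities as weights.
ΣP(Period 1)·Q(Period 0) = 3.61×126 + 1.98×195 + 0.33×339 = 454.86 + 386.1 + 111.87 = 952.83
ΣP(Period 0)·Q(Period 0) = 3.55×126 + 1.39×195 + 0.32×339 = 447.3 + 271.05 + 108.48 = 826.83
Index = 952.83 / 826.83 × 100 = 115.2389

115.24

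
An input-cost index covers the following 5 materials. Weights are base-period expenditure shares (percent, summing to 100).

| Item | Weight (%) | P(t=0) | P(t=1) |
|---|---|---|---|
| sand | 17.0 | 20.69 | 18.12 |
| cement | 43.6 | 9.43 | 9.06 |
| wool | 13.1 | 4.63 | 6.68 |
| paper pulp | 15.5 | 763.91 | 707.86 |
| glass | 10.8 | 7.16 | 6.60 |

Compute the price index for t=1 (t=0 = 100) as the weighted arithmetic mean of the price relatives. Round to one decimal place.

100.0

sand: 17.0 × (18.12/20.69) = 17.0 × 0.875785 = 14.8884
cement: 43.6 × (9.06/9.43) = 43.6 × 0.960764 = 41.8893
wool: 13.1 × (6.68/4.63) = 13.1 × 1.442765 = 18.9002
paper pulp: 15.5 × (707.86/763.91) = 15.5 × 0.926627 = 14.3627
glass: 10.8 × (6.60/7.16) = 10.8 × 0.921788 = 9.9553
Index = Σ wᵢ·(p₁ᵢ/p₀ᵢ) = 14.8884 + 41.8893 + 18.9002 + 14.3627 + 9.9553 = 99.9959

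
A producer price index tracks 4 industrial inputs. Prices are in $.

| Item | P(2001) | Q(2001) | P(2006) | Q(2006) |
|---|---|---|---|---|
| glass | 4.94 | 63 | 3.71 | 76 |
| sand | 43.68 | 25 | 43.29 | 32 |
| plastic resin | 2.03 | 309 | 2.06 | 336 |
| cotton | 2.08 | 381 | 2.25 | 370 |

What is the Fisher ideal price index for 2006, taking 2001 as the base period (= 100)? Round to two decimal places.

Laspeyres component (base-period weights):
ΣP(2006)Q(2001) = 3.71×63 + 43.29×25 + 2.06×309 + 2.25×381 = 233.73 + 1082.25 + 636.54 + 857.25 = 2809.77
ΣP(2001)Q(2001) = 4.94×63 + 43.68×25 + 2.03×309 + 2.08×381 = 311.22 + 1092 + 627.27 + 792.48 = 2822.97
L = 2809.77 / 2822.97 × 100 = 99.5324
Paasche component (current-period weights):
ΣP(2006)Q(2006) = 3.71×76 + 43.29×32 + 2.06×336 + 2.25×370 = 281.96 + 1385.28 + 692.16 + 832.5 = 3191.9
ΣP(2001)Q(2006) = 4.94×76 + 43.68×32 + 2.03×336 + 2.08×370 = 375.44 + 1397.76 + 682.08 + 769.6 = 3224.88
P = 3191.9 / 3224.88 × 100 = 98.9773
Fisher = √(L × P) = √(99.5324 × 98.9773) = 99.2545

99.25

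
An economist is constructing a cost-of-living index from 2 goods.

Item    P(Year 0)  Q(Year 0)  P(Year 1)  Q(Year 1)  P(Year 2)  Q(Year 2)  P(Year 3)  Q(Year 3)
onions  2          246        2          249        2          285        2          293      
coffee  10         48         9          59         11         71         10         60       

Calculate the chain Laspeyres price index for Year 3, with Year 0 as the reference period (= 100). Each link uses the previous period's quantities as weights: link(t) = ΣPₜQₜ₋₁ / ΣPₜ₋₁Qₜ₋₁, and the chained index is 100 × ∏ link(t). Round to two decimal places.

Link Year 0→Year 1:
ΣP(Year 1)Q(Year 0) = 2×246 + 9×48 = 492 + 432 = 924
ΣP(Year 0)Q(Year 0) = 2×246 + 10×48 = 492 + 480 = 972
link = 924/972 = 0.950617
Link Year 1→Year 2:
ΣP(Year 2)Q(Year 1) = 2×249 + 11×59 = 498 + 649 = 1147
ΣP(Year 1)Q(Year 1) = 2×249 + 9×59 = 498 + 531 = 1029
link = 1147/1029 = 1.114674
Link Year 2→Year 3:
ΣP(Year 3)Q(Year 2) = 2×285 + 10×71 = 570 + 710 = 1280
ΣP(Year 2)Q(Year 2) = 2×285 + 11×71 = 570 + 781 = 1351
link = 1280/1351 = 0.947446
Chained index = 100 × 0.950617 × 1.114674 × 0.947446 = 100.3941

100.39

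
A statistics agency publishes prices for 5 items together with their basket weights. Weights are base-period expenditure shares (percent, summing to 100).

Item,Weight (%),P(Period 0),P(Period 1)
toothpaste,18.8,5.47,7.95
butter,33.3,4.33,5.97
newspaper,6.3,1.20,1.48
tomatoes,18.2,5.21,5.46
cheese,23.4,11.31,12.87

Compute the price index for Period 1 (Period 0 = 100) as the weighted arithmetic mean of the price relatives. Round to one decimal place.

toothpaste: 18.8 × (7.95/5.47) = 18.8 × 1.453382 = 27.3236
butter: 33.3 × (5.97/4.33) = 33.3 × 1.378753 = 45.9125
newspaper: 6.3 × (1.48/1.20) = 6.3 × 1.233333 = 7.7700
tomatoes: 18.2 × (5.46/5.21) = 18.2 × 1.047985 = 19.0733
cheese: 23.4 × (12.87/11.31) = 23.4 × 1.137931 = 26.6276
Index = Σ wᵢ·(p₁ᵢ/p₀ᵢ) = 27.3236 + 45.9125 + 7.7700 + 19.0733 + 26.6276 = 126.7070

126.7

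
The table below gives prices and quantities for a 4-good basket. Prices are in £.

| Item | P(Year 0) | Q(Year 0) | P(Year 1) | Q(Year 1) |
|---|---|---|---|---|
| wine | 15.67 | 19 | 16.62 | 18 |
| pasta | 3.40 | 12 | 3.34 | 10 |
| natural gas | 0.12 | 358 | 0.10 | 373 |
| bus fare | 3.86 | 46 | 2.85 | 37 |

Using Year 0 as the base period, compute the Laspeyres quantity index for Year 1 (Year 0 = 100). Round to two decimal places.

Laspeyres quantity index uses base-period prices as weights.
ΣP(Year 0)·Q(Year 1) = 15.67×18 + 3.40×10 + 0.12×373 + 3.86×37 = 282.06 + 34 + 44.76 + 142.82 = 503.64
ΣP(Year 0)·Q(Year 0) = 15.67×19 + 3.40×12 + 0.12×358 + 3.86×46 = 297.73 + 40.8 + 42.96 + 177.56 = 559.05
Index = 503.64 / 559.05 × 100 = 90.0885

90.09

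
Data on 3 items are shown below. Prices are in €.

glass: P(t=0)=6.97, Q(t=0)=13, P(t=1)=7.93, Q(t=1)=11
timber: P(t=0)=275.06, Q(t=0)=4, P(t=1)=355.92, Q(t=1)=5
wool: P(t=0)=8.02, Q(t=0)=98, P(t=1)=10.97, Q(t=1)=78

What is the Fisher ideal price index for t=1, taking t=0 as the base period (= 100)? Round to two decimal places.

131.33

Laspeyres component (base-period weights):
ΣP(t=1)Q(t=0) = 7.93×13 + 355.92×4 + 10.97×98 = 103.09 + 1423.68 + 1075.06 = 2601.83
ΣP(t=0)Q(t=0) = 6.97×13 + 275.06×4 + 8.02×98 = 90.61 + 1100.24 + 785.96 = 1976.81
L = 2601.83 / 1976.81 × 100 = 131.6176
Paasche component (current-period weights):
ΣP(t=1)Q(t=1) = 7.93×11 + 355.92×5 + 10.97×78 = 87.23 + 1779.6 + 855.66 = 2722.49
ΣP(t=0)Q(t=1) = 6.97×11 + 275.06×5 + 8.02×78 = 76.67 + 1375.3 + 625.56 = 2077.53
P = 2722.49 / 2077.53 × 100 = 131.0446
Fisher = √(L × P) = √(131.6176 × 131.0446) = 131.3308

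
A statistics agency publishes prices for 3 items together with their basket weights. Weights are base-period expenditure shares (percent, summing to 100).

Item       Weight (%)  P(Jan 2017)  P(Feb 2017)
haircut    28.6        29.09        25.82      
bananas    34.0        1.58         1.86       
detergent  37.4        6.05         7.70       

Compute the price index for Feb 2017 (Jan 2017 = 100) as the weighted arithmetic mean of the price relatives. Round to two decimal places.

113.01

haircut: 28.6 × (25.82/29.09) = 28.6 × 0.887590 = 25.3851
bananas: 34.0 × (1.86/1.58) = 34.0 × 1.177215 = 40.0253
detergent: 37.4 × (7.70/6.05) = 37.4 × 1.272727 = 47.6000
Index = Σ wᵢ·(p₁ᵢ/p₀ᵢ) = 25.3851 + 40.0253 + 47.6000 = 113.0104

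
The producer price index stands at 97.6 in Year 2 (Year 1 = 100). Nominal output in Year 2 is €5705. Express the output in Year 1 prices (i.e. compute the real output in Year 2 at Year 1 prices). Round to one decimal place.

5845.3

Real = Nominal ÷ (Index/100) = 5705 ÷ (97.6/100)
     = 5705 ÷ 0.976 = 5845.2869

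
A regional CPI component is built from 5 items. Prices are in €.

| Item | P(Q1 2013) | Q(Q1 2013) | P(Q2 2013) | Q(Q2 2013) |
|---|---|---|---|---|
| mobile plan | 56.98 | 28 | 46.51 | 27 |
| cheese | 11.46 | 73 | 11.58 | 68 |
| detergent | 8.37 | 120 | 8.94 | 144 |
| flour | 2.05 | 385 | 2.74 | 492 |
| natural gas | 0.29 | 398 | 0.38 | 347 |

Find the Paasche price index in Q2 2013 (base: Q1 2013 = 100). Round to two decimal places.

103.85

Paasche price index uses current-period quantities as weights.
ΣP(Q2 2013)·Q(Q2 2013) = 46.51×27 + 11.58×68 + 8.94×144 + 2.74×492 + 0.38×347 = 1255.77 + 787.44 + 1287.36 + 1348.08 + 131.86 = 4810.51
ΣP(Q1 2013)·Q(Q2 2013) = 56.98×27 + 11.46×68 + 8.37×144 + 2.05×492 + 0.29×347 = 1538.46 + 779.28 + 1205.28 + 1008.6 + 100.63 = 4632.25
Index = 4810.51 / 4632.25 × 100 = 103.8482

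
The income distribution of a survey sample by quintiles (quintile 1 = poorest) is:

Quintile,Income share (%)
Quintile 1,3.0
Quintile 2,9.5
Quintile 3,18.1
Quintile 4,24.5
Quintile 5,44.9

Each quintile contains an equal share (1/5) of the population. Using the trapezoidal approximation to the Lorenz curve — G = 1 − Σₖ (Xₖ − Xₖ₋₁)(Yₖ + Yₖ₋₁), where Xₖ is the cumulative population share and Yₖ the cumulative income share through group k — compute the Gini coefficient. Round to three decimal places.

Cumulative income shares Yₖ: 0.0300, 0.1250, 0.3060, 0.5510, 1.0000
Σ (Xₖ−Xₖ₋₁)(Yₖ+Yₖ₋₁) = (1/5)(0.0300+0.0000) + (1/5)(0.1250+0.0300) + (1/5)(0.3060+0.1250) + (1/5)(0.5510+0.3060) + (1/5)(1.0000+0.5510)
  = 0.0060 + 0.0310 + 0.0862 + 0.1714 + 0.3102 = 0.6048
G = 1 − 0.6048 = 0.3952

0.395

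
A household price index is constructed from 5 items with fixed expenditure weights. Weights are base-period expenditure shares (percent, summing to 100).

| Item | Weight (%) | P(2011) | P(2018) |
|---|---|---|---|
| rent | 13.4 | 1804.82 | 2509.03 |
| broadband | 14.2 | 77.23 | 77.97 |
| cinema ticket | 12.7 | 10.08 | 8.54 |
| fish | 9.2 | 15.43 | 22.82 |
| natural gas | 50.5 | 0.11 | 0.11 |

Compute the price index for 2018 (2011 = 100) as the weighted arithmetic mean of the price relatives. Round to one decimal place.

rent: 13.4 × (2509.03/1804.82) = 13.4 × 1.390183 = 18.6285
broadband: 14.2 × (77.97/77.23) = 14.2 × 1.009582 = 14.3361
cinema ticket: 12.7 × (8.54/10.08) = 12.7 × 0.847222 = 10.7597
fish: 9.2 × (22.82/15.43) = 9.2 × 1.478937 = 13.6062
natural gas: 50.5 × (0.11/0.11) = 50.5 × 1.000000 = 50.5000
Index = Σ wᵢ·(p₁ᵢ/p₀ᵢ) = 18.6285 + 14.3361 + 10.7597 + 13.6062 + 50.5000 = 107.8305

107.8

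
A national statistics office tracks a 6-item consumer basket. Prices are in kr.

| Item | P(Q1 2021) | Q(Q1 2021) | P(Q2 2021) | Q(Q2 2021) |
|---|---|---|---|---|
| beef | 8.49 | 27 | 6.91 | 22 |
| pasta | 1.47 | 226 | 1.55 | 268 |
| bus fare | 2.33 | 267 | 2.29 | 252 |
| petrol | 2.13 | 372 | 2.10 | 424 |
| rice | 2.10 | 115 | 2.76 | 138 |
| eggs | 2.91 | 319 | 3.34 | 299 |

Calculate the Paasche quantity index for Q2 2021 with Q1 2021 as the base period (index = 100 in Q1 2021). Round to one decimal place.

Paasche quantity index uses current-period prices as weights.
ΣP(Q2 2021)·Q(Q2 2021) = 6.91×22 + 1.55×268 + 2.29×252 + 2.10×424 + 2.76×138 + 3.34×299 = 152.02 + 415.4 + 577.08 + 890.4 + 380.88 + 998.66 = 3414.44
ΣP(Q2 2021)·Q(Q1 2021) = 6.91×27 + 1.55×226 + 2.29×267 + 2.10×372 + 2.76×115 + 3.34×319 = 186.57 + 350.3 + 611.43 + 781.2 + 317.4 + 1065.46 = 3312.36
Index = 3414.44 / 3312.36 × 100 = 103.0818

103.1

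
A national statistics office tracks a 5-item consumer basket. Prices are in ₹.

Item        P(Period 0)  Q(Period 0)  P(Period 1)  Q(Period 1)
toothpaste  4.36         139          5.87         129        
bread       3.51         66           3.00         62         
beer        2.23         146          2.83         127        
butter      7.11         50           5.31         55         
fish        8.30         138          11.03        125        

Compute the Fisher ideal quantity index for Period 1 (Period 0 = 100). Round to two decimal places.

Laspeyres component (base-period weights):
ΣP(Period 0)Q(Period 1) = 4.36×129 + 3.51×62 + 2.23×127 + 7.11×55 + 8.30×125 = 562.44 + 217.62 + 283.21 + 391.05 + 1037.5 = 2491.82
ΣP(Period 0)Q(Period 0) = 4.36×139 + 3.51×66 + 2.23×146 + 7.11×50 + 8.30×138 = 606.04 + 231.66 + 325.58 + 355.5 + 1145.4 = 2664.18
L = 2491.82 / 2664.18 × 100 = 93.5305
Paasche component (current-period weights):
ΣP(Period 1)Q(Period 1) = 5.87×129 + 3.00×62 + 2.83×127 + 5.31×55 + 11.03×125 = 757.23 + 186 + 359.41 + 292.05 + 1378.75 = 2973.44
ΣP(Period 1)Q(Period 0) = 5.87×139 + 3.00×66 + 2.83×146 + 5.31×50 + 11.03×138 = 815.93 + 198 + 413.18 + 265.5 + 1522.14 = 3214.75
P = 2973.44 / 3214.75 × 100 = 92.4937
Fisher = √(L × P) = √(93.5305 × 92.4937) = 93.0106

93.01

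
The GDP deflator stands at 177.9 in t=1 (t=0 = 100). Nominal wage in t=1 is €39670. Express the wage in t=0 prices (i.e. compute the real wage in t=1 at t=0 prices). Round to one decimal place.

22299.0

Real = Nominal ÷ (Index/100) = 39670 ÷ (177.9/100)
     = 39670 ÷ 1.779 = 22299.0444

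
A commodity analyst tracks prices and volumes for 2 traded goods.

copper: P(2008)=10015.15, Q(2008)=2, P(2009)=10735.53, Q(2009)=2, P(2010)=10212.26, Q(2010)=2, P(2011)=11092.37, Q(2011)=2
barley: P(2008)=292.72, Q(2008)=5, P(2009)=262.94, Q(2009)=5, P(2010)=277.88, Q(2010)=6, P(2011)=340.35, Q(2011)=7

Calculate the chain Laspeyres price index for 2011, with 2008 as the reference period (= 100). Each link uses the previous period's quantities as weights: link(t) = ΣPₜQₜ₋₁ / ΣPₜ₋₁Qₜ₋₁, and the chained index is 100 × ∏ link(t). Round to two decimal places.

Link 2008→2009:
ΣP(2009)Q(2008) = 10735.53×2 + 262.94×5 = 21471.06 + 1314.7 = 22785.76
ΣP(2008)Q(2008) = 10015.15×2 + 292.72×5 = 20030.3 + 1463.6 = 21493.9
link = 22785.76/21493.9 = 1.060104
Link 2009→2010:
ΣP(2010)Q(2009) = 10212.26×2 + 277.88×5 = 20424.52 + 1389.4 = 21813.92
ΣP(2009)Q(2009) = 10735.53×2 + 262.94×5 = 21471.06 + 1314.7 = 22785.76
link = 21813.92/22785.76 = 0.957349
Link 2010→2011:
ΣP(2011)Q(2010) = 11092.37×2 + 340.35×6 = 22184.74 + 2042.1 = 24226.84
ΣP(2010)Q(2010) = 10212.26×2 + 277.88×6 = 20424.52 + 1667.28 = 22091.8
link = 24226.84/22091.8 = 1.096644
Chained index = 100 × 1.060104 × 0.957349 × 1.096644 = 111.2972

111.30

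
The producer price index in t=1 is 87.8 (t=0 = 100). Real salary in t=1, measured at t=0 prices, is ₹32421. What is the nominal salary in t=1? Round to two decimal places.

Nominal = Real × (Index/100) = 32421 × (87.8/100)
        = 32421 × 0.878 = 28465.6380

28465.64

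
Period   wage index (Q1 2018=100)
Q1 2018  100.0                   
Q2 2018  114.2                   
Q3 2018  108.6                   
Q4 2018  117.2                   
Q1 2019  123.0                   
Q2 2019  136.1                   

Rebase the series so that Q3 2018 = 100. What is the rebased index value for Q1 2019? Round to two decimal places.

113.26

Rebased(Q1 2019) = 123.0 / 108.6 × 100 = 113.2597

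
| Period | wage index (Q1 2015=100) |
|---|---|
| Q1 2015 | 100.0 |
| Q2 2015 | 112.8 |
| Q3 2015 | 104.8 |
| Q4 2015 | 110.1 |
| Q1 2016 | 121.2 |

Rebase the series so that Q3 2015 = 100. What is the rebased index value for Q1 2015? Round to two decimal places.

Rebased(Q1 2015) = 100.0 / 104.8 × 100 = 95.4198

95.42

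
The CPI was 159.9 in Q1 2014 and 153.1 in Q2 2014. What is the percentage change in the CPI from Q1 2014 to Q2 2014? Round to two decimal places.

Change = (153.1 − 159.9) / 159.9 × 100
       = -6.8 / 159.9 × 100 = -4.2527%

-4.25%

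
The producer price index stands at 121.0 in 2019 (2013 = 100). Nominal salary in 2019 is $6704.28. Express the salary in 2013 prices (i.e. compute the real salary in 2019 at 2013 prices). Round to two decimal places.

Real = Nominal ÷ (Index/100) = 6704.28 ÷ (121.0/100)
     = 6704.28 ÷ 1.210 = 5540.7273

5540.73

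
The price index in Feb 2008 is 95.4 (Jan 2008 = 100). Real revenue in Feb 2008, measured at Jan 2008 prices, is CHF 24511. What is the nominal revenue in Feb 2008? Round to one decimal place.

Nominal = Real × (Index/100) = 24511 × (95.4/100)
        = 24511 × 0.954 = 23383.4940

23383.5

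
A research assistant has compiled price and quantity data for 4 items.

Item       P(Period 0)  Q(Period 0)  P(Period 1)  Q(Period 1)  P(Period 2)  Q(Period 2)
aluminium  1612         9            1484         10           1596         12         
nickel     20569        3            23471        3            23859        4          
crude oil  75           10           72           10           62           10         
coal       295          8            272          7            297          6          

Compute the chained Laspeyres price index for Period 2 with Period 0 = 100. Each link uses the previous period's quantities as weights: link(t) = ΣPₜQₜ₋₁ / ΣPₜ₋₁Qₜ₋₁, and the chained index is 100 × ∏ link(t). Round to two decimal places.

112.19

Link Period 0→Period 1:
ΣP(Period 1)Q(Period 0) = 1484×9 + 23471×3 + 72×10 + 272×8 = 13356 + 70413 + 720 + 2176 = 86665
ΣP(Period 0)Q(Period 0) = 1612×9 + 20569×3 + 75×10 + 295×8 = 14508 + 61707 + 750 + 2360 = 79325
link = 86665/79325 = 1.092531
Link Period 1→Period 2:
ΣP(Period 2)Q(Period 1) = 1596×10 + 23859×3 + 62×10 + 297×7 = 15960 + 71577 + 620 + 2079 = 90236
ΣP(Period 1)Q(Period 1) = 1484×10 + 23471×3 + 72×10 + 272×7 = 14840 + 70413 + 720 + 1904 = 87877
link = 90236/87877 = 1.026844
Chained index = 100 × 1.092531 × 1.026844 = 112.1859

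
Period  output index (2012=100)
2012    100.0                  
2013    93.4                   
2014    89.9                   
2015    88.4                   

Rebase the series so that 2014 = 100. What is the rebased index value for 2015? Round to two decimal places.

Rebased(2015) = 88.4 / 89.9 × 100 = 98.3315

98.33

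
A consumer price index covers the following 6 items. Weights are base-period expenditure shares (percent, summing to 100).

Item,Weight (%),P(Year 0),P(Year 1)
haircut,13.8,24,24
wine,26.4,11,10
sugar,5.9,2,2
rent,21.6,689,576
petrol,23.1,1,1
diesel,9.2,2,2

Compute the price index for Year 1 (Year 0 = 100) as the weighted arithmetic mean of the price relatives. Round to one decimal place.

94.1

haircut: 13.8 × (24/24) = 13.8 × 1.000000 = 13.8000
wine: 26.4 × (10/11) = 26.4 × 0.909091 = 24.0000
sugar: 5.9 × (2/2) = 5.9 × 1.000000 = 5.9000
rent: 21.6 × (576/689) = 21.6 × 0.835994 = 18.0575
petrol: 23.1 × (1/1) = 23.1 × 1.000000 = 23.1000
diesel: 9.2 × (2/2) = 9.2 × 1.000000 = 9.2000
Index = Σ wᵢ·(p₁ᵢ/p₀ᵢ) = 13.8000 + 24.0000 + 5.9000 + 18.0575 + 23.1000 + 9.2000 = 94.0575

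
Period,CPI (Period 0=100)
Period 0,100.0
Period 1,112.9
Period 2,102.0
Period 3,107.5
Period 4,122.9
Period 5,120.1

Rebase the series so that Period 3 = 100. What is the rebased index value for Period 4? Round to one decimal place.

Rebased(Period 4) = 122.9 / 107.5 × 100 = 114.3256

114.3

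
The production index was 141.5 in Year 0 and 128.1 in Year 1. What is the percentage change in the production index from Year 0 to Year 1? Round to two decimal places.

Change = (128.1 − 141.5) / 141.5 × 100
       = -13.4 / 141.5 × 100 = -9.4700%

-9.47%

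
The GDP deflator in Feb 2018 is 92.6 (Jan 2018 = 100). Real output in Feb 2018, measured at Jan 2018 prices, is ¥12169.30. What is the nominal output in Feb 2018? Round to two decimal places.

11268.77

Nominal = Real × (Index/100) = 12169.30 × (92.6/100)
        = 12169.30 × 0.926 = 11268.7718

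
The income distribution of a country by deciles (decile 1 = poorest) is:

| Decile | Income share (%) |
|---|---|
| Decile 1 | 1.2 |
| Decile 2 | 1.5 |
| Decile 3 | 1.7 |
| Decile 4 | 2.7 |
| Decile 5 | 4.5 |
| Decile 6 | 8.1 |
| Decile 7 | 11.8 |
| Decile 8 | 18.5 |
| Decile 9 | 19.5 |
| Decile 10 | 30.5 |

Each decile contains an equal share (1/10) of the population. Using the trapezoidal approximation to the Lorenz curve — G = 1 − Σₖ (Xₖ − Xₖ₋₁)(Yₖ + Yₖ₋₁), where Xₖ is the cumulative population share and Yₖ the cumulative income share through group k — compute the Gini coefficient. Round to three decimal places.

Cumulative income shares Yₖ: 0.0120, 0.0270, 0.0440, 0.0710, 0.1160, 0.1970, 0.3150, 0.5000, 0.6950, 1.0000
Σ (Xₖ−Xₖ₋₁)(Yₖ+Yₖ₋₁) = (1/10)(0.0120+0.0000) + (1/10)(0.0270+0.0120) + (1/10)(0.0440+0.0270) + (1/10)(0.0710+0.0440) + (1/10)(0.1160+0.0710) + (1/10)(0.1970+0.1160) + (1/10)(0.3150+0.1970) + (1/10)(0.5000+0.3150) + (1/10)(0.6950+0.5000) + (1/10)(1.0000+0.6950)
  = 0.0012 + 0.0039 + 0.0071 + 0.0115 + 0.0187 + 0.0313 + 0.0512 + 0.0815 + 0.1195 + 0.1695 = 0.4954
G = 1 − 0.4954 = 0.5046

0.505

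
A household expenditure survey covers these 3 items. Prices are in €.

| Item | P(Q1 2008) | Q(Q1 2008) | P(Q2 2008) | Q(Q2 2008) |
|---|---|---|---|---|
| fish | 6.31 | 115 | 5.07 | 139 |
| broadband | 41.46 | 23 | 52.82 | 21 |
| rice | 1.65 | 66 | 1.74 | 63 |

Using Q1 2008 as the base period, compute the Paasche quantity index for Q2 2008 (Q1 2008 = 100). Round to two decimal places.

Paasche quantity index uses current-period prices as weights.
ΣP(Q2 2008)·Q(Q2 2008) = 5.07×139 + 52.82×21 + 1.74×63 = 704.73 + 1109.22 + 109.62 = 1923.57
ΣP(Q2 2008)·Q(Q1 2008) = 5.07×115 + 52.82×23 + 1.74×66 = 583.05 + 1214.86 + 114.84 = 1912.75
Index = 1923.57 / 1912.75 × 100 = 100.5657

100.57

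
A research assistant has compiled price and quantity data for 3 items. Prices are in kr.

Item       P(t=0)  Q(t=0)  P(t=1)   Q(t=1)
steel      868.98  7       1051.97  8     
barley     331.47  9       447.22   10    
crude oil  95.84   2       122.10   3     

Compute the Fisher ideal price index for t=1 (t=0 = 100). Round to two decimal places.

125.62

Laspeyres component (base-period weights):
ΣP(t=1)Q(t=0) = 1051.97×7 + 447.22×9 + 122.10×2 = 7363.79 + 4024.98 + 244.2 = 11632.97
ΣP(t=0)Q(t=0) = 868.98×7 + 331.47×9 + 95.84×2 = 6082.86 + 2983.23 + 191.68 = 9257.77
L = 11632.97 / 9257.77 × 100 = 125.6563
Paasche component (current-period weights):
ΣP(t=1)Q(t=1) = 1051.97×8 + 447.22×10 + 122.10×3 = 8415.76 + 4472.2 + 366.3 = 13254.26
ΣP(t=0)Q(t=1) = 868.98×8 + 331.47×10 + 95.84×3 = 6951.84 + 3314.7 + 287.52 = 10554.06
P = 13254.26 / 10554.06 × 100 = 125.5845
Fisher = √(L × P) = √(125.6563 × 125.5845) = 125.6204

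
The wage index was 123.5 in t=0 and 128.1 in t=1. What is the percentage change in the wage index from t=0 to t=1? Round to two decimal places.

3.72%

Change = (128.1 − 123.5) / 123.5 × 100
       = 4.6 / 123.5 × 100 = 3.7247%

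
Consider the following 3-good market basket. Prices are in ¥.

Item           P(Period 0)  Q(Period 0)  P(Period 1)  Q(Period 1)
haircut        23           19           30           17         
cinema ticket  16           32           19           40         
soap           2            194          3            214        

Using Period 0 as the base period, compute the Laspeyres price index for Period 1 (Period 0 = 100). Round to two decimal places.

131.64

Laspeyres price index uses base-period quantities as weights.
ΣP(Period 1)·Q(Period 0) = 30×19 + 19×32 + 3×194 = 570 + 608 + 582 = 1760
ΣP(Period 0)·Q(Period 0) = 23×19 + 16×32 + 2×194 = 437 + 512 + 388 = 1337
Index = 1760 / 1337 × 100 = 131.6380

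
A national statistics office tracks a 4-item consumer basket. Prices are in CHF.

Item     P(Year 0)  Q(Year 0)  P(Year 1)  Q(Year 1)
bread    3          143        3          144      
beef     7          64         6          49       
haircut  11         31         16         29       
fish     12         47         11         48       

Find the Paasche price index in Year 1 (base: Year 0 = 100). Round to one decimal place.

Paasche price index uses current-period quantities as weights.
ΣP(Year 1)·Q(Year 1) = 3×144 + 6×49 + 16×29 + 11×48 = 432 + 294 + 464 + 528 = 1718
ΣP(Year 0)·Q(Year 1) = 3×144 + 7×49 + 11×29 + 12×48 = 432 + 343 + 319 + 576 = 1670
Index = 1718 / 1670 × 100 = 102.8743

102.9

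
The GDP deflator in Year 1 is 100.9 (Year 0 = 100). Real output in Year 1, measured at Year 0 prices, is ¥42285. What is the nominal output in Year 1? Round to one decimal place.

42665.6

Nominal = Real × (Index/100) = 42285 × (100.9/100)
        = 42285 × 1.009 = 42665.5650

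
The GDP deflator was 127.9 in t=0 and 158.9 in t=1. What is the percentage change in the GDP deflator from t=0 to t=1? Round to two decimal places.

Change = (158.9 − 127.9) / 127.9 × 100
       = 31.0 / 127.9 × 100 = 24.2377%

24.24%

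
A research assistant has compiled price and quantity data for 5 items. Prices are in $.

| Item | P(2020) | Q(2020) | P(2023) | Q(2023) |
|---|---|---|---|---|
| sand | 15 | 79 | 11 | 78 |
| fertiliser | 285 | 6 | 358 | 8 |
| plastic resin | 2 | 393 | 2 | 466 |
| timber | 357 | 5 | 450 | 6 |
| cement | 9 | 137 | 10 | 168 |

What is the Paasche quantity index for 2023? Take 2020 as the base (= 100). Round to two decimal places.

Paasche quantity index uses current-period prices as weights.
ΣP(2023)·Q(2023) = 11×78 + 358×8 + 2×466 + 450×6 + 10×168 = 858 + 2864 + 932 + 2700 + 1680 = 9034
ΣP(2023)·Q(2020) = 11×79 + 358×6 + 2×393 + 450×5 + 10×137 = 869 + 2148 + 786 + 2250 + 1370 = 7423
Index = 9034 / 7423 × 100 = 121.7028

121.70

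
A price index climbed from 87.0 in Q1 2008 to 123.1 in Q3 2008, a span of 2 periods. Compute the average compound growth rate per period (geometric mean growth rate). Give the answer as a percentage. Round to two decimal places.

Growth factor = (123.1/87.0)^(1/2) = (1.414943)^(1/2) = 1.189514
Growth rate = 1.189514 − 1 = 0.189514 = 18.9514%

18.95%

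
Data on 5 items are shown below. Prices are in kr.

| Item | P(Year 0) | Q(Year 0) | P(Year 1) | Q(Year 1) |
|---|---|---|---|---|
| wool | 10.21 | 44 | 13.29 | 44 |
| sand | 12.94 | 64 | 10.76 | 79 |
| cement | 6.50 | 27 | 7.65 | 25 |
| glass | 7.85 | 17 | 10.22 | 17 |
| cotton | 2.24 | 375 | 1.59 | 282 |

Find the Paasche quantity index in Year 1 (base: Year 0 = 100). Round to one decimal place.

Paasche quantity index uses current-period prices as weights.
ΣP(Year 1)·Q(Year 1) = 13.29×44 + 10.76×79 + 7.65×25 + 10.22×17 + 1.59×282 = 584.76 + 850.04 + 191.25 + 173.74 + 448.38 = 2248.17
ΣP(Year 1)·Q(Year 0) = 13.29×44 + 10.76×64 + 7.65×27 + 10.22×17 + 1.59×375 = 584.76 + 688.64 + 206.55 + 173.74 + 596.25 = 2249.94
Index = 2248.17 / 2249.94 × 100 = 99.9213

99.9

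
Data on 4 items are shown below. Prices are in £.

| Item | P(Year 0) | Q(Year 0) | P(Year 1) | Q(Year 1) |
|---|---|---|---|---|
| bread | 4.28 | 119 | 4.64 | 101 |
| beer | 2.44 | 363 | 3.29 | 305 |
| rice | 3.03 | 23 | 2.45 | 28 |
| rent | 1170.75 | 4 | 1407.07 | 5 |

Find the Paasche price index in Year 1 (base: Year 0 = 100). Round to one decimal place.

120.5

Paasche price index uses current-period quantities as weights.
ΣP(Year 1)·Q(Year 1) = 4.64×101 + 3.29×305 + 2.45×28 + 1407.07×5 = 468.64 + 1003.45 + 68.6 + 7035.35 = 8576.04
ΣP(Year 0)·Q(Year 1) = 4.28×101 + 2.44×305 + 3.03×28 + 1170.75×5 = 432.28 + 744.2 + 84.84 + 5853.75 = 7115.07
Index = 8576.04 / 7115.07 × 100 = 120.5335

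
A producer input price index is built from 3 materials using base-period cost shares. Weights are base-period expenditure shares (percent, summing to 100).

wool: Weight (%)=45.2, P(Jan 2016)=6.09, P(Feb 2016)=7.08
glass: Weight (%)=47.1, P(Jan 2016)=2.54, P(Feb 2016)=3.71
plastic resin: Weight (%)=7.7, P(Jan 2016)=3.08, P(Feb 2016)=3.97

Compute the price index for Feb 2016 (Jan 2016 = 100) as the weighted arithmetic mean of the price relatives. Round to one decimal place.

131.3

wool: 45.2 × (7.08/6.09) = 45.2 × 1.162562 = 52.5478
glass: 47.1 × (3.71/2.54) = 47.1 × 1.460630 = 68.7957
plastic resin: 7.7 × (3.97/3.08) = 7.7 × 1.288961 = 9.9250
Index = Σ wᵢ·(p₁ᵢ/p₀ᵢ) = 52.5478 + 68.7957 + 9.9250 = 131.2685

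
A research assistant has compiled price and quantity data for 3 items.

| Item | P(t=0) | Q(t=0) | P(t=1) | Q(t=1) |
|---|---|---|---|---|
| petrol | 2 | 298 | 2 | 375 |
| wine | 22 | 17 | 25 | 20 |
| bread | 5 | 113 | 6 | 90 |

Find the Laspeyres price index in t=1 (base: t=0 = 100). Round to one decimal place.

Laspeyres price index uses base-period quantities as weights.
ΣP(t=1)·Q(t=0) = 2×298 + 25×17 + 6×113 = 596 + 425 + 678 = 1699
ΣP(t=0)·Q(t=0) = 2×298 + 22×17 + 5×113 = 596 + 374 + 565 = 1535
Index = 1699 / 1535 × 100 = 110.6840

110.7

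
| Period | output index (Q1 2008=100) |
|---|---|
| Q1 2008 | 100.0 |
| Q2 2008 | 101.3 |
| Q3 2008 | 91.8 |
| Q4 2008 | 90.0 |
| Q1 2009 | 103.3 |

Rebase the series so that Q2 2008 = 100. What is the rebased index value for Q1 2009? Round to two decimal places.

Rebased(Q1 2009) = 103.3 / 101.3 × 100 = 101.9743

101.97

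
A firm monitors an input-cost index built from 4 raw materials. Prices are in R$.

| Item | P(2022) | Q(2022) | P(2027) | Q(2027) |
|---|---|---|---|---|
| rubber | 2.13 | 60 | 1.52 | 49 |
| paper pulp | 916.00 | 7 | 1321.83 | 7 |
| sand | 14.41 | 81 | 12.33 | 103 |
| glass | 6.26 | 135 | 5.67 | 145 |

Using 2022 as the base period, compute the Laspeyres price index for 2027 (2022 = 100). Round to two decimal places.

Laspeyres price index uses base-period quantities as weights.
ΣP(2027)·Q(2022) = 1.52×60 + 1321.83×7 + 12.33×81 + 5.67×135 = 91.2 + 9252.81 + 998.73 + 765.45 = 11108.19
ΣP(2022)·Q(2022) = 2.13×60 + 916.00×7 + 14.41×81 + 6.26×135 = 127.8 + 6412 + 1167.21 + 845.1 = 8552.11
Index = 11108.19 / 8552.11 × 100 = 129.8883

129.89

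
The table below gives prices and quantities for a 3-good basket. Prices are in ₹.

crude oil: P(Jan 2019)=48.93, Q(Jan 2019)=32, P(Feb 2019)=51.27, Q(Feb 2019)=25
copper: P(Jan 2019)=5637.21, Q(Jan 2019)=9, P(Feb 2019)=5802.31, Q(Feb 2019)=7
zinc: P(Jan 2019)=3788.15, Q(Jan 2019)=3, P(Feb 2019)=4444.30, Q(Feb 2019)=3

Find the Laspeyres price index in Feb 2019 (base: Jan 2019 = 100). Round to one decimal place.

Laspeyres price index uses base-period quantities as weights.
ΣP(Feb 2019)·Q(Jan 2019) = 51.27×32 + 5802.31×9 + 4444.30×3 = 1640.64 + 52220.79 + 13332.9 = 67194.33
ΣP(Jan 2019)·Q(Jan 2019) = 48.93×32 + 5637.21×9 + 3788.15×3 = 1565.76 + 50734.89 + 11364.45 = 63665.1
Index = 67194.33 / 63665.1 × 100 = 105.5434

105.5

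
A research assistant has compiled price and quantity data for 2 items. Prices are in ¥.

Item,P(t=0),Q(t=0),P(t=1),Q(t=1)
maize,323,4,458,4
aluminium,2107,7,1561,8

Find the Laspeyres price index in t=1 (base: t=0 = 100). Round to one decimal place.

79.5

Laspeyres price index uses base-period quantities as weights.
ΣP(t=1)·Q(t=0) = 458×4 + 1561×7 = 1832 + 10927 = 12759
ΣP(t=0)·Q(t=0) = 323×4 + 2107×7 = 1292 + 14749 = 16041
Index = 12759 / 16041 × 100 = 79.5399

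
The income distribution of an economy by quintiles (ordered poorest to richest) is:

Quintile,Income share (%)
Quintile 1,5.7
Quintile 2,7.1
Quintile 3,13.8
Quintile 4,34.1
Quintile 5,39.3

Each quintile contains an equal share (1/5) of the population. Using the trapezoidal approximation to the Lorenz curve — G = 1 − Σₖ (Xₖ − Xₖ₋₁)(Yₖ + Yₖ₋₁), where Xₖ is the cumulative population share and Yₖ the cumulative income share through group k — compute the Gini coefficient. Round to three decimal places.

Cumulative income shares Yₖ: 0.0570, 0.1280, 0.2660, 0.6070, 1.0000
Σ (Xₖ−Xₖ₋₁)(Yₖ+Yₖ₋₁) = (1/5)(0.0570+0.0000) + (1/5)(0.1280+0.0570) + (1/5)(0.2660+0.1280) + (1/5)(0.6070+0.2660) + (1/5)(1.0000+0.6070)
  = 0.0114 + 0.0370 + 0.0788 + 0.1746 + 0.3214 = 0.6232
G = 1 − 0.6232 = 0.3768

0.377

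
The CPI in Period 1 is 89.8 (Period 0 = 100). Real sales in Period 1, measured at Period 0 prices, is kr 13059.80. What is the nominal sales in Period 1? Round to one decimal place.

Nominal = Real × (Index/100) = 13059.80 × (89.8/100)
        = 13059.80 × 0.898 = 11727.7004

11727.7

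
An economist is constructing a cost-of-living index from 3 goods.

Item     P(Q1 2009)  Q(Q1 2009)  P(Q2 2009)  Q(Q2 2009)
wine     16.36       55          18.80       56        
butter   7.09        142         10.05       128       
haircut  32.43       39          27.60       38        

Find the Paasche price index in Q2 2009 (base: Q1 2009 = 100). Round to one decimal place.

Paasche price index uses current-period quantities as weights.
ΣP(Q2 2009)·Q(Q2 2009) = 18.80×56 + 10.05×128 + 27.60×38 = 1052.8 + 1286.4 + 1048.8 = 3388
ΣP(Q1 2009)·Q(Q2 2009) = 16.36×56 + 7.09×128 + 32.43×38 = 916.16 + 907.52 + 1232.34 = 3056.02
Index = 3388 / 3056.02 × 100 = 110.8631

110.9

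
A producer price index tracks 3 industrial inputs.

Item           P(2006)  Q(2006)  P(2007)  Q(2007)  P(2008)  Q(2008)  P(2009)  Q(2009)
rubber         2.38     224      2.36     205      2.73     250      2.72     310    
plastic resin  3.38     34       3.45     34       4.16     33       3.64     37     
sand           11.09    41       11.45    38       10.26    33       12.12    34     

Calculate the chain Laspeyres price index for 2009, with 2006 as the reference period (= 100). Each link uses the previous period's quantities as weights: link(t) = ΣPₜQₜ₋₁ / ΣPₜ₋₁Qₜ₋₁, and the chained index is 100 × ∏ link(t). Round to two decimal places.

110.33

Link 2006→2007:
ΣP(2007)Q(2006) = 2.36×224 + 3.45×34 + 11.45×41 = 528.64 + 117.3 + 469.45 = 1115.39
ΣP(2006)Q(2006) = 2.38×224 + 3.38×34 + 11.09×41 = 533.12 + 114.92 + 454.69 = 1102.73
link = 1115.39/1102.73 = 1.011481
Link 2007→2008:
ΣP(2008)Q(2007) = 2.73×205 + 4.16×34 + 10.26×38 = 559.65 + 141.44 + 389.88 = 1090.97
ΣP(2007)Q(2007) = 2.36×205 + 3.45×34 + 11.45×38 = 483.8 + 117.3 + 435.1 = 1036.2
link = 1090.97/1036.2 = 1.052857
Link 2008→2009:
ΣP(2009)Q(2008) = 2.72×250 + 3.64×33 + 12.12×33 = 680 + 120.12 + 399.96 = 1200.08
ΣP(2008)Q(2008) = 2.73×250 + 4.16×33 + 10.26×33 = 682.5 + 137.28 + 338.58 = 1158.36
link = 1200.08/1158.36 = 1.036016
Chained index = 100 × 1.011481 × 1.052857 × 1.036016 = 110.3300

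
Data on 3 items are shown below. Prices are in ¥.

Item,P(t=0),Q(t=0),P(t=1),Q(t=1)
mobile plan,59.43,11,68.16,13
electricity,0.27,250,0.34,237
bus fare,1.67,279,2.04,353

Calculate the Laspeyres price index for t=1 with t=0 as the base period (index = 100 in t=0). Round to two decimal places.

118.26

Laspeyres price index uses base-period quantities as weights.
ΣP(t=1)·Q(t=0) = 68.16×11 + 0.34×250 + 2.04×279 = 749.76 + 85 + 569.16 = 1403.92
ΣP(t=0)·Q(t=0) = 59.43×11 + 0.27×250 + 1.67×279 = 653.73 + 67.5 + 465.93 = 1187.16
Index = 1403.92 / 1187.16 × 100 = 118.2587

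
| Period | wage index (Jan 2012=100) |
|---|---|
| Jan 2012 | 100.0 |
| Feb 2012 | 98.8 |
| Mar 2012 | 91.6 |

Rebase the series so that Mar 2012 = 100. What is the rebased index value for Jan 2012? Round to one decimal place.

Rebased(Jan 2012) = 100.0 / 91.6 × 100 = 109.1703

109.2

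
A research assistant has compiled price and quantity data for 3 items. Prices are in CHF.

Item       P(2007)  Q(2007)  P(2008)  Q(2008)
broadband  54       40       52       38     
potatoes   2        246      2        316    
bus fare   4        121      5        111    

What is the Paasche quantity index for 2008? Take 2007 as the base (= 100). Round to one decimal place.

99.6

Paasche quantity index uses current-period prices as weights.
ΣP(2008)·Q(2008) = 52×38 + 2×316 + 5×111 = 1976 + 632 + 555 = 3163
ΣP(2008)·Q(2007) = 52×40 + 2×246 + 5×121 = 2080 + 492 + 605 = 3177
Index = 3163 / 3177 × 100 = 99.5593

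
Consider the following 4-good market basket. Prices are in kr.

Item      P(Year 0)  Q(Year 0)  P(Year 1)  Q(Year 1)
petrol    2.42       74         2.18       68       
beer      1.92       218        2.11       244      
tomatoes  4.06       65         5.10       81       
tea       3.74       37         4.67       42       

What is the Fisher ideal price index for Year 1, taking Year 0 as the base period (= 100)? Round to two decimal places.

113.13

Laspeyres component (base-period weights):
ΣP(Year 1)Q(Year 0) = 2.18×74 + 2.11×218 + 5.10×65 + 4.67×37 = 161.32 + 459.98 + 331.5 + 172.79 = 1125.59
ΣP(Year 0)Q(Year 0) = 2.42×74 + 1.92×218 + 4.06×65 + 3.74×37 = 179.08 + 418.56 + 263.9 + 138.38 = 999.92
L = 1125.59 / 999.92 × 100 = 112.5680
Paasche component (current-period weights):
ΣP(Year 1)Q(Year 1) = 2.18×68 + 2.11×244 + 5.10×81 + 4.67×42 = 148.24 + 514.84 + 413.1 + 196.14 = 1272.32
ΣP(Year 0)Q(Year 1) = 2.42×68 + 1.92×244 + 4.06×81 + 3.74×42 = 164.56 + 468.48 + 328.86 + 157.08 = 1118.98
P = 1272.32 / 1118.98 × 100 = 113.7036
Fisher = √(L × P) = √(112.5680 × 113.7036) = 113.1344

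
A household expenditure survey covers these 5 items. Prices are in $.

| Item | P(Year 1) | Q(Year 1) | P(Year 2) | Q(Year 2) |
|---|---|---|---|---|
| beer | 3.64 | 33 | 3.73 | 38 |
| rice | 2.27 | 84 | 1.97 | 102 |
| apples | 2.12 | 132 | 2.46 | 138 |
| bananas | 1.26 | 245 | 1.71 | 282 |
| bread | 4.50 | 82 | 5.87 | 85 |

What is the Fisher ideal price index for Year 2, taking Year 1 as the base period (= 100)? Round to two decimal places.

Laspeyres component (base-period weights):
ΣP(Year 2)Q(Year 1) = 3.73×33 + 1.97×84 + 2.46×132 + 1.71×245 + 5.87×82 = 123.09 + 165.48 + 324.72 + 418.95 + 481.34 = 1513.58
ΣP(Year 1)Q(Year 1) = 3.64×33 + 2.27×84 + 2.12×132 + 1.26×245 + 4.50×82 = 120.12 + 190.68 + 279.84 + 308.7 + 369 = 1268.34
L = 1513.58 / 1268.34 × 100 = 119.3355
Paasche component (current-period weights):
ΣP(Year 2)Q(Year 2) = 3.73×38 + 1.97×102 + 2.46×138 + 1.71×282 + 5.87×85 = 141.74 + 200.94 + 339.48 + 482.22 + 498.95 = 1663.33
ΣP(Year 1)Q(Year 2) = 3.64×38 + 2.27×102 + 2.12×138 + 1.26×282 + 4.50×85 = 138.32 + 231.54 + 292.56 + 355.32 + 382.5 = 1400.24
P = 1663.33 / 1400.24 × 100 = 118.7889
Fisher = √(L × P) = √(119.3355 × 118.7889) = 119.0619

119.06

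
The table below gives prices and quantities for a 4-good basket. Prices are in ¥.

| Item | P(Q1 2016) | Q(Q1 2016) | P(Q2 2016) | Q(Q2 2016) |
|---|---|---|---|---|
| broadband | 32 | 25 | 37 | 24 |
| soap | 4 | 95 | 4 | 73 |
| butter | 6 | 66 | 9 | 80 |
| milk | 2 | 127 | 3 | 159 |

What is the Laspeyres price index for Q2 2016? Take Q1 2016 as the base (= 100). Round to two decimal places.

Laspeyres price index uses base-period quantities as weights.
ΣP(Q2 2016)·Q(Q1 2016) = 37×25 + 4×95 + 9×66 + 3×127 = 925 + 380 + 594 + 381 = 2280
ΣP(Q1 2016)·Q(Q1 2016) = 32×25 + 4×95 + 6×66 + 2×127 = 800 + 380 + 396 + 254 = 1830
Index = 2280 / 1830 × 100 = 124.5902

124.59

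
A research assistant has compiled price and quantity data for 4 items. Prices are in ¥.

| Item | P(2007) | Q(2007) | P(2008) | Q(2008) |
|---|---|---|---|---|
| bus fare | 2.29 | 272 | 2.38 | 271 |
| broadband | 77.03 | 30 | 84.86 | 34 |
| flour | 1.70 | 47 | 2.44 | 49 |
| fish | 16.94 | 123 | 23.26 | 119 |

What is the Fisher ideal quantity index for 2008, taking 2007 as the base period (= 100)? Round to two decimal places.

Laspeyres component (base-period weights):
ΣP(2007)Q(2008) = 2.29×271 + 77.03×34 + 1.70×49 + 16.94×119 = 620.59 + 2619.02 + 83.3 + 2015.86 = 5338.77
ΣP(2007)Q(2007) = 2.29×272 + 77.03×30 + 1.70×47 + 16.94×123 = 622.88 + 2310.9 + 79.9 + 2083.62 = 5097.3
L = 5338.77 / 5097.3 × 100 = 104.7372
Paasche component (current-period weights):
ΣP(2008)Q(2008) = 2.38×271 + 84.86×34 + 2.44×49 + 23.26×119 = 644.98 + 2885.24 + 119.56 + 2767.94 = 6417.72
ΣP(2008)Q(2007) = 2.38×272 + 84.86×30 + 2.44×47 + 23.26×123 = 647.36 + 2545.8 + 114.68 + 2860.98 = 6168.82
P = 6417.72 / 6168.82 × 100 = 104.0348
Fisher = √(L × P) = √(104.7372 × 104.0348) = 104.3854

104.39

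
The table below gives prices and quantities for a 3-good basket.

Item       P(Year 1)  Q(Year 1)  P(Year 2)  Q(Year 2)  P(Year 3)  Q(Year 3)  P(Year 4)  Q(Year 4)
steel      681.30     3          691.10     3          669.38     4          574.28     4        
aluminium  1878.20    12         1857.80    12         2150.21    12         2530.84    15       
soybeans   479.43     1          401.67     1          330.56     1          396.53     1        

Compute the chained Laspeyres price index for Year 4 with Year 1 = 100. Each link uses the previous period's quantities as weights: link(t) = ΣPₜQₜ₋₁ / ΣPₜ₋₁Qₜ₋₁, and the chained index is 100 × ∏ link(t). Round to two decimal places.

128.86

Link Year 1→Year 2:
ΣP(Year 2)Q(Year 1) = 691.10×3 + 1857.80×12 + 401.67×1 = 2073.3 + 22293.6 + 401.67 = 24768.57
ΣP(Year 1)Q(Year 1) = 681.30×3 + 1878.20×12 + 479.43×1 = 2043.9 + 22538.4 + 479.43 = 25061.73
link = 24768.57/25061.73 = 0.988302
Link Year 2→Year 3:
ΣP(Year 3)Q(Year 2) = 669.38×3 + 2150.21×12 + 330.56×1 = 2008.14 + 25802.52 + 330.56 = 28141.22
ΣP(Year 2)Q(Year 2) = 691.10×3 + 1857.80×12 + 401.67×1 = 2073.3 + 22293.6 + 401.67 = 24768.57
link = 28141.22/24768.57 = 1.136167
Link Year 3→Year 4:
ΣP(Year 4)Q(Year 3) = 574.28×4 + 2530.84×12 + 396.53×1 = 2297.12 + 30370.08 + 396.53 = 33063.73
ΣP(Year 3)Q(Year 3) = 669.38×4 + 2150.21×12 + 330.56×1 = 2677.52 + 25802.52 + 330.56 = 28810.6
link = 33063.73/28810.6 = 1.147624
Chained index = 100 × 0.988302 × 1.136167 × 1.147624 = 128.8639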